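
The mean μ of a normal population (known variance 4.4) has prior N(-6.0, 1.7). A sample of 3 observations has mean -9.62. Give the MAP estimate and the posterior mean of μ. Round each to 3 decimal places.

MAP estimate = -7.943, posterior mean = -7.943

Posterior for μ is Normal. Precision-weighted mean: (1/1.7·-6.0 + 3/4.4·-9.62) / (1/1.7 + 3/4.4) = -7.943.
A Normal posterior is symmetric, so mode = mean.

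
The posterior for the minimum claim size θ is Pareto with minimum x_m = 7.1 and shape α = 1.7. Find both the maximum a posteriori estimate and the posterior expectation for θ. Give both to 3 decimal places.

The Pareto density is strictly decreasing on [x_m, ∞), so the mode is x_m = 7.100.
Mean = α·x_m/(α−1) = 1.7·7.1/0.7 = 17.243.
Right-skewed posterior ⇒ mode < mean.

MAP = 7.100; posterior mean = 17.243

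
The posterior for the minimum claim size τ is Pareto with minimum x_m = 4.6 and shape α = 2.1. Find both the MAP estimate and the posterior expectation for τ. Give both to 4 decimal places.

MAP = 4.6000; posterior mean = 8.7818

The Pareto density is strictly decreasing on [x_m, ∞), so the mode is x_m = 4.6000.
Mean = α·x_m/(α−1) = 2.1·4.6/1.1 = 8.7818.
The posterior is right-skewed, so the mean exceeds the mode.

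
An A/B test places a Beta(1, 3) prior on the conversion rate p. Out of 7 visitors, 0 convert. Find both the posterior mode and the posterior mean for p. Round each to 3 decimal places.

MAP: 0.000. Posterior mean: 0.091.

Posterior: Beta(1+0, 3+7) = Beta(1, 10).
Since α = 1 ≤ 1 and β > 1, the Beta density is monotone decreasing on [0,1]; the mode is at 0.
Mean = 1/(1+10) = 0.091.
The mean is pulled above the mode by the posterior's right skew.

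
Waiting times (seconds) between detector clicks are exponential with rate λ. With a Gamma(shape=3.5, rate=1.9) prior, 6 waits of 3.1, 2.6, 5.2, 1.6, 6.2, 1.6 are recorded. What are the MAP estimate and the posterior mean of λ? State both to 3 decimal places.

Σ times = 20.3. Posterior: Gamma(shape = 3.5+6 = 9.5, rate = 1.9+20.3 = 22.2).
Mode = (α−1)/β = 8.5/22.2 = 0.383.
Mean = α/β = 9.5/22.2 = 0.428.

λ_MAP = 0.383, E[λ|data] = 0.428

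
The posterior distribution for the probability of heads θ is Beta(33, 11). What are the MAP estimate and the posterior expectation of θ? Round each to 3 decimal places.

Mode = (33−1)/(33+11−2) = 32/42 = 0.762.
Mean = 33/(33+11) = 33/44 = 0.750.

MAP = 0.762; posterior mean = 0.750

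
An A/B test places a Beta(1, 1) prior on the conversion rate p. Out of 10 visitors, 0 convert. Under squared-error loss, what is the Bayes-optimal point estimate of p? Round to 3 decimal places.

Posterior: Beta(1+0, 1+10) = Beta(1, 11).
Since α = 1 ≤ 1 and β > 1, the Beta density is monotone decreasing on [0,1]; the mode is at 0.
Mean = 1/(1+11) = 0.083.
Squared-error loss ⇒ the optimal estimator is the posterior mean.

0.083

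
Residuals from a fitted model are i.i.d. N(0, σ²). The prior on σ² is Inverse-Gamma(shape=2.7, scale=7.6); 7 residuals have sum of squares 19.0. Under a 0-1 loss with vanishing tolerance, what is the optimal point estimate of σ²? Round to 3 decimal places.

Posterior: Inverse-Gamma(shape = 2.7+7/2 = 6.2, scale = 7.6+19.0/2 = 17.1).
Mode = β/(α+1) = 17.1/7.2 = 2.375.
Mean = β/(α−1) = 17.1/5.2 = 3.288.
This is the posterior mode — the MAP estimate.

2.375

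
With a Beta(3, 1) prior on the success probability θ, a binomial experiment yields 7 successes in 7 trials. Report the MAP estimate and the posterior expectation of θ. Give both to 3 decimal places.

MAP = 1.000; posterior mean = 0.909

Posterior: Beta(3+7, 1+0) = Beta(10, 1).
Since β = 1 ≤ 1 and α > 1, the Beta density is monotone increasing on [0,1]; the mode is at 1.
Mean = 10/(10+1) = 0.909.
Mode > mean: the posterior has a left tail.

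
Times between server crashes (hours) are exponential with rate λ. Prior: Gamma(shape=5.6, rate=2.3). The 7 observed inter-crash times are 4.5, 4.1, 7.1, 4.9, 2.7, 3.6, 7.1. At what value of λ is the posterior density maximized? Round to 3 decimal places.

Σ times = 34.0. Posterior: Gamma(shape = 5.6+7 = 12.6, rate = 2.3+34.0 = 36.3).
Mode = (α−1)/β = 11.6/36.3 = 0.320.
Mean = α/β = 12.6/36.3 = 0.347.
This is the posterior mode — the MAP estimate.

0.320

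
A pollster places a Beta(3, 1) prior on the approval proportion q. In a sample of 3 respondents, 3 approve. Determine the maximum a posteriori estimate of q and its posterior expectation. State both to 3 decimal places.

Posterior: Beta(3+3, 1+0) = Beta(6, 1).
Since β = 1 ≤ 1 and α > 1, the Beta density is monotone increasing on [0,1]; the mode is at 1.
Mean = 6/(6+1) = 0.857.

maximum a posteriori estimate = 1.000, posterior expectation = 0.857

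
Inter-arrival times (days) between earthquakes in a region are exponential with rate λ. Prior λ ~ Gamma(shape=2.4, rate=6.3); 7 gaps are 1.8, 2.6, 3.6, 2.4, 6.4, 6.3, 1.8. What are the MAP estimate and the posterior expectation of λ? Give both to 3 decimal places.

MAP = 0.269, posterior mean = 0.301

Σ times = 24.9. Posterior: Gamma(shape = 2.4+7 = 9.4, rate = 6.3+24.9 = 31.2).
Mode = (α−1)/β = 8.4/31.2 = 0.269.
Mean = α/β = 9.4/31.2 = 0.301.
Right-skewed posterior ⇒ mode < mean.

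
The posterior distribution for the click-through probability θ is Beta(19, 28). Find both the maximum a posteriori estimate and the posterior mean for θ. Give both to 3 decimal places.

MAP = 0.400; posterior mean = 0.404

Mode = (19−1)/(19+28−2) = 18/45 = 0.400.
Mean = 19/(19+28) = 19/47 = 0.404.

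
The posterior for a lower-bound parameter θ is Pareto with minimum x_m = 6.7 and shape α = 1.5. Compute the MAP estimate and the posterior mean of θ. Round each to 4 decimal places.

The Pareto density is strictly decreasing on [x_m, ∞), so the mode is x_m = 6.7000.
Mean = α·x_m/(α−1) = 1.5·6.7/0.5 = 20.1000.
Mean > mode: the posterior has a right tail.

θ_MAP = 6.7000, E[θ|data] = 20.1000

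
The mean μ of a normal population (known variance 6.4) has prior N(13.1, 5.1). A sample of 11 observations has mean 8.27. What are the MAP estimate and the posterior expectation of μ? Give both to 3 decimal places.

MAP = 8.765, posterior mean = 8.765

Posterior for μ is Normal. Precision-weighted mean: (1/5.1·13.1 + 11/6.4·8.27) / (1/5.1 + 11/6.4) = 8.765.
A Normal posterior is symmetric, so mode = mean.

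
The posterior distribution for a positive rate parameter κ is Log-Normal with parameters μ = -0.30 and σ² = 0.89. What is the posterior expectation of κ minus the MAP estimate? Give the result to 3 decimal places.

Mode = exp(μ − σ²) = exp(-1.19) = 0.304.
Mean = exp(μ + σ²/2) = exp(0.145) = 1.156.
Difference = 1.156 − 0.304 = 0.852.
Right-skewed posterior ⇒ mode < mean.

0.852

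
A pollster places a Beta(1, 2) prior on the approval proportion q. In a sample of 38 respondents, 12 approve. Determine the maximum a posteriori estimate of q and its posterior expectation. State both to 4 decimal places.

Posterior: Beta(1+12, 2+26) = Beta(13, 28).
Mode = (13−1)/(13+28−2) = 12/39 = 0.3077.
Mean = 13/(13+28) = 13/41 = 0.3171.

MAP: 0.3077. Posterior mean: 0.3171.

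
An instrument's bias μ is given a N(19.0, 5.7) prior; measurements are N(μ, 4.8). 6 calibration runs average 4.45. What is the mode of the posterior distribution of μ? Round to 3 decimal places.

6.241

Posterior for μ is Normal. Precision-weighted mean: (1/5.7·19.0 + 6/4.8·4.45) / (1/5.7 + 6/4.8) = 6.241.
A Normal posterior is symmetric, so mode = mean.
This is the posterior mode — the MAP estimate.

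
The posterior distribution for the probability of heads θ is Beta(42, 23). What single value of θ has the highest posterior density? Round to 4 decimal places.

Mode = (42−1)/(42+23−2) = 41/63 = 0.6508.
Mean = 42/(42+23) = 42/65 = 0.6462.
This is the posterior mode — the MAP estimate.

0.6508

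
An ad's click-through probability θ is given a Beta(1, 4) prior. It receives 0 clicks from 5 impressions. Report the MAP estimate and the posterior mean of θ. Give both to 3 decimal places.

Posterior: Beta(1+0, 4+5) = Beta(1, 9).
Since α = 1 ≤ 1 and β > 1, the Beta density is monotone decreasing on [0,1]; the mode is at 0.
Mean = 1/(1+9) = 0.100.

MAP = 0.000; posterior mean = 0.100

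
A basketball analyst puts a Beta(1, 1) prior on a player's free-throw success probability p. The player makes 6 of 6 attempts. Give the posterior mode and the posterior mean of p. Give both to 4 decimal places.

Posterior: Beta(1+6, 1+0) = Beta(7, 1).
Since β = 1 ≤ 1 and α > 1, the Beta density is monotone increasing on [0,1]; the mode is at 1.
Mean = 7/(7+1) = 0.8750.

p_MAP = 1.0000, E[p|data] = 0.8750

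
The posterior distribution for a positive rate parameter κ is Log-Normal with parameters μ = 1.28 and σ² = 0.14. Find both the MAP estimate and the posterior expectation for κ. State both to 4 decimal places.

κ_MAP = 3.1268, E[κ|data] = 3.8574

Mode = exp(μ − σ²) = exp(1.14) = 3.1268.
Mean = exp(μ + σ²/2) = exp(1.350) = 3.8574.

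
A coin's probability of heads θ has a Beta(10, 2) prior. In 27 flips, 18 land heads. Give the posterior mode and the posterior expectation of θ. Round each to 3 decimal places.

MAP = 0.730; posterior mean = 0.718

Posterior: Beta(10+18, 2+9) = Beta(28, 11).
Mode = (28−1)/(28+11−2) = 27/37 = 0.730.
Mean = 28/(28+11) = 28/39 = 0.718.
Mode > mean: the posterior has a left tail.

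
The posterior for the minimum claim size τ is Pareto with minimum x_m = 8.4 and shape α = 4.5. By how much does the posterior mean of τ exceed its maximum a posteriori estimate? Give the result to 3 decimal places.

2.400

The Pareto density is strictly decreasing on [x_m, ∞), so the mode is x_m = 8.400.
Mean = α·x_m/(α−1) = 4.5·8.4/3.5 = 10.800.
Difference = 10.800 − 8.400 = 2.400.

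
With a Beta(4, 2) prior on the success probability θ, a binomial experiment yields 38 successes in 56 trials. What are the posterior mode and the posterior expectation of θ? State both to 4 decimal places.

Posterior: Beta(4+38, 2+18) = Beta(42, 20).
Mode = (42−1)/(42+20−2) = 41/60 = 0.6833.
Mean = 42/(42+20) = 42/62 = 0.6774.

posterior mode = 0.6833, posterior expectation = 0.6774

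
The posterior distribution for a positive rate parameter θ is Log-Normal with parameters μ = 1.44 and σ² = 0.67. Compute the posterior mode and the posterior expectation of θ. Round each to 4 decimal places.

θ_MAP = 2.1598, E[θ|data] = 5.9003

Mode = exp(μ − σ²) = exp(0.77) = 2.1598.
Mean = exp(μ + σ²/2) = exp(1.775) = 5.9003.
The mean is pulled above the mode by the posterior's right skew.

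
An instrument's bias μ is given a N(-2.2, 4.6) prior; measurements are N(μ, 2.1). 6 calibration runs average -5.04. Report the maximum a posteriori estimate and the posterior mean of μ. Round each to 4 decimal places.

maximum a posteriori estimate = -4.8392, posterior mean = -4.8392

Posterior for μ is Normal. Precision-weighted mean: (1/4.6·-2.2 + 6/2.1·-5.04) / (1/4.6 + 6/2.1) = -4.8392.
A Normal posterior is symmetric, so mode = mean.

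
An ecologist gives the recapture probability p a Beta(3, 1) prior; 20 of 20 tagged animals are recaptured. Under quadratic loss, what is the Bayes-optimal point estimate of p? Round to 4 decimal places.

Posterior: Beta(3+20, 1+0) = Beta(23, 1).
Since β = 1 ≤ 1 and α > 1, the Beta density is monotone increasing on [0,1]; the mode is at 1.
Mean = 23/(23+1) = 0.9583.
Quadratic loss ⇒ the optimal estimator is the posterior mean.

0.9583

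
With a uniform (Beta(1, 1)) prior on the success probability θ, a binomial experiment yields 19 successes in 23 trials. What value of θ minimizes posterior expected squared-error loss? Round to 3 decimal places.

0.800

Posterior: Beta(1+19, 1+4) = Beta(20, 5).
Mode = (20−1)/(20+5−2) = 19/23 = 0.826.
With a flat prior the MAP equals the MLE, 19/23.
Mean = 20/(20+5) = 20/25 = 0.800.
Squared-error loss ⇒ the optimal estimator is the posterior mean.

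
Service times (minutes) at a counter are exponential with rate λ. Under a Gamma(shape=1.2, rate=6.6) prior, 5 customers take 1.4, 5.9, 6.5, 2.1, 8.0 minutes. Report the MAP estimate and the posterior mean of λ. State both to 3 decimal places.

Σ times = 23.9. Posterior: Gamma(shape = 1.2+5 = 6.2, rate = 6.6+23.9 = 30.5).
Mode = (α−1)/β = 5.2/30.5 = 0.170.
Mean = α/β = 6.2/30.5 = 0.203.

MAP: 0.170. Posterior mean: 0.203.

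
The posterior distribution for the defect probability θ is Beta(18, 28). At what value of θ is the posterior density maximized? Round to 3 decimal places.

0.386

Mode = (18−1)/(18+28−2) = 17/44 = 0.386.
Mean = 18/(18+28) = 18/46 = 0.391.
This is the posterior mode — the MAP estimate.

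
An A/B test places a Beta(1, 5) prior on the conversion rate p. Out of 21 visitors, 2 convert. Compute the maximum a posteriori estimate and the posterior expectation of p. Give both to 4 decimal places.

Posterior: Beta(1+2, 5+19) = Beta(3, 24).
Mode = (3−1)/(3+24−2) = 2/25 = 0.0800.
Mean = 3/(3+24) = 3/27 = 0.1111.

MAP: 0.0800. Posterior mean: 0.1111.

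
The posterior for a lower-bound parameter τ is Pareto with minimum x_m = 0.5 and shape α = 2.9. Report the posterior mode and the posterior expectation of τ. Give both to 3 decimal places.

The Pareto density is strictly decreasing on [x_m, ∞), so the mode is x_m = 0.500.
Mean = α·x_m/(α−1) = 2.9·0.5/1.9 = 0.763.
Mean > mode: the posterior has a right tail.

MAP: 0.500. Posterior mean: 0.763.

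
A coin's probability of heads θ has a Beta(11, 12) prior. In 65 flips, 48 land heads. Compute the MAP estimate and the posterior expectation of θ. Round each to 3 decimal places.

MAP = 0.674, posterior mean = 0.670

Posterior: Beta(11+48, 12+17) = Beta(59, 29).
Mode = (59−1)/(59+29−2) = 58/86 = 0.674.
Mean = 59/(59+29) = 59/88 = 0.670.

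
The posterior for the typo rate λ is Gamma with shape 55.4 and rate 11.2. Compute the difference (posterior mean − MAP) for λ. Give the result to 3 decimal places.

Mode = (α−1)/β = 54.4/11.2 = 4.857.
Mean = α/β = 55.4/11.2 = 4.946.
Difference = 4.946 − 4.857 = 0.089.
The posterior is right-skewed, so the mean exceeds the mode.

0.089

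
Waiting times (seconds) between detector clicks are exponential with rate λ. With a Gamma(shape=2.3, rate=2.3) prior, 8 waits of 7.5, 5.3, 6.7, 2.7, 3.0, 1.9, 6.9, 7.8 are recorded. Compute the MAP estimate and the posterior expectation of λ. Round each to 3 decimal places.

Σ times = 41.8. Posterior: Gamma(shape = 2.3+8 = 10.3, rate = 2.3+41.8 = 44.1).
Mode = (α−1)/β = 9.3/44.1 = 0.211.
Mean = α/β = 10.3/44.1 = 0.234.

MAP = 0.211, posterior mean = 0.234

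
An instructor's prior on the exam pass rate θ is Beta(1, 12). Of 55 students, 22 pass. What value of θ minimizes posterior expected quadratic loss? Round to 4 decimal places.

0.3382

Posterior: Beta(1+22, 12+33) = Beta(23, 45).
Mode = (23−1)/(23+45−2) = 22/66 = 0.3333.
Mean = 23/(23+45) = 23/68 = 0.3382.
Quadratic loss ⇒ the optimal estimator is the posterior mean.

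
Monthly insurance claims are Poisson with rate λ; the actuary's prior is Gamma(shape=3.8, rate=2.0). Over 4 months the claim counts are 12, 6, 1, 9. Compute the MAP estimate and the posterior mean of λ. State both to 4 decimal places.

Σ counts = 28. Posterior: Gamma(shape = 3.8+28 = 31.8, rate = 2.0+4 = 6.0).
Mode = (α−1)/β = 30.8/6.0 = 5.1333.
Mean = α/β = 31.8/6.0 = 5.3000.

MAP = 5.1333, posterior mean = 5.3000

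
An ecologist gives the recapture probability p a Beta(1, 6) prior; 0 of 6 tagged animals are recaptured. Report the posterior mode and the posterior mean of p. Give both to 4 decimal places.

MAP: 0.0000. Posterior mean: 0.0769.

Posterior: Beta(1+0, 6+6) = Beta(1, 12).
Since α = 1 ≤ 1 and β > 1, the Beta density is monotone decreasing on [0,1]; the mode is at 0.
Mean = 1/(1+12) = 0.0769.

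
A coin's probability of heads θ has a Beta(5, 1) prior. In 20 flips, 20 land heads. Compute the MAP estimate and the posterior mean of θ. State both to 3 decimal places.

MAP: 1.000. Posterior mean: 0.962.

Posterior: Beta(5+20, 1+0) = Beta(25, 1).
Since β = 1 ≤ 1 and α > 1, the Beta density is monotone increasing on [0,1]; the mode is at 1.
Mean = 25/(25+1) = 0.962.
Mode > mean: the posterior has a left tail.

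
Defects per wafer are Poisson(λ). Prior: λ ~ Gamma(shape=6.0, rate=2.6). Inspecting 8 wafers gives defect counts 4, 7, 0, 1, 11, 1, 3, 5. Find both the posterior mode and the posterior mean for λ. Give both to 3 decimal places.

Σ counts = 32. Posterior: Gamma(shape = 6.0+32 = 38.0, rate = 2.6+8 = 10.6).
Mode = (α−1)/β = 37.0/10.6 = 3.491.
Mean = α/β = 38.0/10.6 = 3.585.

MAP = 3.491; posterior mean = 3.585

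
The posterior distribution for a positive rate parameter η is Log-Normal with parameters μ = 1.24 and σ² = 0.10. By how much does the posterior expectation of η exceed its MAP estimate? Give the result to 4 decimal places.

Mode = exp(μ − σ²) = exp(1.14) = 3.1268.
Mean = exp(μ + σ²/2) = exp(1.290) = 3.6328.
Difference = 3.6328 − 3.1268 = 0.5060.

0.5060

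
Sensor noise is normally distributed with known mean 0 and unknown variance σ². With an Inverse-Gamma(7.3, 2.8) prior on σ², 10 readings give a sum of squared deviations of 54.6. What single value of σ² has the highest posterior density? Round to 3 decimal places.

2.263

Posterior: Inverse-Gamma(shape = 7.3+10/2 = 12.3, scale = 2.8+54.6/2 = 30.1).
Mode = β/(α+1) = 30.1/13.3 = 2.263.
Mean = β/(α−1) = 30.1/11.3 = 2.664.
This is the posterior mode — the MAP estimate.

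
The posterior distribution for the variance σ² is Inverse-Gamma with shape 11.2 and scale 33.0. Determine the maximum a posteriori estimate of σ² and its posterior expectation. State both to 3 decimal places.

Mode = β/(α+1) = 33.0/12.2 = 2.705.
Mean = β/(α−1) = 33.0/10.2 = 3.235.
Right-skewed posterior ⇒ mode < mean.

MAP = 2.705; posterior mean = 3.235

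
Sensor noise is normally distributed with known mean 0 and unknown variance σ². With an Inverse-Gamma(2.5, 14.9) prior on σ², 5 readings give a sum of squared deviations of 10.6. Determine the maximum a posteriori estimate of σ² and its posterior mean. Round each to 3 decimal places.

MAP = 3.367, posterior mean = 5.050

Posterior: Inverse-Gamma(shape = 2.5+5/2 = 5.0, scale = 14.9+10.6/2 = 20.2).
Mode = β/(α+1) = 20.2/6.0 = 3.367.
Mean = β/(α−1) = 20.2/4.0 = 5.050.
The mean is pulled above the mode by the posterior's right skew.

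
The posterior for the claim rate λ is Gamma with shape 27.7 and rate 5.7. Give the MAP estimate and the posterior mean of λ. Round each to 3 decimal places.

Mode = (α−1)/β = 26.7/5.7 = 4.684.
Mean = α/β = 27.7/5.7 = 4.860.
The mean is pulled above the mode by the posterior's right skew.

λ_MAP = 4.684, E[λ|data] = 4.860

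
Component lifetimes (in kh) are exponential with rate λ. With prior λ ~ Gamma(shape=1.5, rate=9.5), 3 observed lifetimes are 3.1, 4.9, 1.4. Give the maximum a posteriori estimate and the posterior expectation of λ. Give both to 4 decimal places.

Σ times = 9.4. Posterior: Gamma(shape = 1.5+3 = 4.5, rate = 9.5+9.4 = 18.9).
Mode = (α−1)/β = 3.5/18.9 = 0.1852.
Mean = α/β = 4.5/18.9 = 0.2381.
Mean > mode: the posterior has a right tail.

MAP = 0.1852; posterior mean = 0.2381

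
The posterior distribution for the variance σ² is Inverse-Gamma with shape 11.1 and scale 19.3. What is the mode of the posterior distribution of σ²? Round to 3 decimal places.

1.595

Mode = β/(α+1) = 19.3/12.1 = 1.595.
Mean = β/(α−1) = 19.3/10.1 = 1.911.
This is the posterior mode — the MAP estimate.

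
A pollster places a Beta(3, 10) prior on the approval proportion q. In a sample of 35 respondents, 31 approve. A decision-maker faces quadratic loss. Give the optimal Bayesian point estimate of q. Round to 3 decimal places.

Posterior: Beta(3+31, 10+4) = Beta(34, 14).
Mode = (34−1)/(34+14−2) = 33/46 = 0.717.
Mean = 34/(34+14) = 34/48 = 0.708.
Quadratic loss ⇒ the optimal estimator is the posterior mean.

0.708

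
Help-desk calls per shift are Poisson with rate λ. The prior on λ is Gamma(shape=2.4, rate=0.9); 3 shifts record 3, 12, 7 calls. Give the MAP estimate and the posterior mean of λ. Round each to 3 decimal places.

MAP: 6.000. Posterior mean: 6.256.

Σ counts = 22. Posterior: Gamma(shape = 2.4+22 = 24.4, rate = 0.9+3 = 3.9).
Mode = (α−1)/β = 23.4/3.9 = 6.000.
Mean = α/β = 24.4/3.9 = 6.256.
Right-skewed posterior ⇒ mode < mean.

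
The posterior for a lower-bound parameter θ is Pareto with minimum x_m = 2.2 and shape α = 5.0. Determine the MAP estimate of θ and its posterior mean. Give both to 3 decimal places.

MAP = 2.200; posterior mean = 2.750

The Pareto density is strictly decreasing on [x_m, ∞), so the mode is x_m = 2.200.
Mean = α·x_m/(α−1) = 5.0·2.2/4.0 = 2.750.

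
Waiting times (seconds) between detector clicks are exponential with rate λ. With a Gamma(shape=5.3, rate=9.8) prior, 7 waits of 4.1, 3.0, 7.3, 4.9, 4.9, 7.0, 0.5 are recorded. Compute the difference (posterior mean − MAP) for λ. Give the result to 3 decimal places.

Σ times = 31.7. Posterior: Gamma(shape = 5.3+7 = 12.3, rate = 9.8+31.7 = 41.5).
Mode = (α−1)/β = 11.3/41.5 = 0.272.
Mean = α/β = 12.3/41.5 = 0.296.
Difference = 0.296 − 0.272 = 0.024.
The mean is pulled above the mode by the posterior's right skew.

0.024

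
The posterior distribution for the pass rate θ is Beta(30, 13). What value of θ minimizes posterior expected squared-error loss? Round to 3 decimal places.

0.698

Mode = (30−1)/(30+13−2) = 29/41 = 0.707.
Mean = 30/(30+13) = 30/43 = 0.698.
Squared-error loss ⇒ the optimal estimator is the posterior mean.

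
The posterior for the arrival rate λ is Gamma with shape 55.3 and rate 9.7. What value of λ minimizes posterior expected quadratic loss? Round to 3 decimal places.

Mode = (α−1)/β = 54.3/9.7 = 5.598.
Mean = α/β = 55.3/9.7 = 5.701.
Quadratic loss ⇒ the optimal estimator is the posterior mean.

5.701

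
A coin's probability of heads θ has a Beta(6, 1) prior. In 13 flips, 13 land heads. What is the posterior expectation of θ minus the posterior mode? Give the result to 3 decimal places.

Posterior: Beta(6+13, 1+0) = Beta(19, 1).
Since β = 1 ≤ 1 and α > 1, the Beta density is monotone increasing on [0,1]; the mode is at 1.
Mean = 19/(19+1) = 0.950.
Difference = 0.950 − 1.000 = -0.050.
Mode > mean: the posterior has a left tail.

-0.050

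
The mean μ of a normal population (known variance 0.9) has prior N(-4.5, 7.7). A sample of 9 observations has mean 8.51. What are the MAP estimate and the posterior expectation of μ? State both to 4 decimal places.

MAP: 8.3432. Posterior mean: 8.3432.

Posterior for μ is Normal. Precision-weighted mean: (1/7.7·-4.5 + 9/0.9·8.51) / (1/7.7 + 9/0.9) = 8.3432.
A Normal posterior is symmetric, so mode = mean.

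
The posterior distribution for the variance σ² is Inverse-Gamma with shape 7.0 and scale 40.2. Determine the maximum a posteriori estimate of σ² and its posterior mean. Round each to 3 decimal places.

Mode = β/(α+1) = 40.2/8.0 = 5.025.
Mean = β/(α−1) = 40.2/6.0 = 6.700.

maximum a posteriori estimate = 5.025, posterior mean = 6.700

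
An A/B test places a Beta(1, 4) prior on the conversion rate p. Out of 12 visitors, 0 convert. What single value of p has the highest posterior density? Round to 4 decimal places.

0.0000

Posterior: Beta(1+0, 4+12) = Beta(1, 16).
Since α = 1 ≤ 1 and β > 1, the Beta density is monotone decreasing on [0,1]; the mode is at 0.
Mean = 1/(1+16) = 0.0588.
This is the posterior mode — the MAP estimate.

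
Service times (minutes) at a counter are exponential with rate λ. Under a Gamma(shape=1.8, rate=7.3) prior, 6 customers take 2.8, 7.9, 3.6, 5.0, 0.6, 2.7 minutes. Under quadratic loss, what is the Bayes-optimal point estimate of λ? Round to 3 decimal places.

0.261

Σ times = 22.6. Posterior: Gamma(shape = 1.8+6 = 7.8, rate = 7.3+22.6 = 29.9).
Mode = (α−1)/β = 6.8/29.9 = 0.227.
Mean = α/β = 7.8/29.9 = 0.261.
Quadratic loss ⇒ the optimal estimator is the posterior mean.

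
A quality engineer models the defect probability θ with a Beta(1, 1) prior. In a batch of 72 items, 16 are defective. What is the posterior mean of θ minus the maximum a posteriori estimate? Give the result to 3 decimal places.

Posterior: Beta(1+16, 1+56) = Beta(17, 57).
Mode = (17−1)/(17+57−2) = 16/72 = 0.222.
With a flat prior the MAP equals the MLE, 16/72.
Mean = 17/(17+57) = 17/74 = 0.230.
Difference = 0.230 − 0.222 = 0.008.

0.008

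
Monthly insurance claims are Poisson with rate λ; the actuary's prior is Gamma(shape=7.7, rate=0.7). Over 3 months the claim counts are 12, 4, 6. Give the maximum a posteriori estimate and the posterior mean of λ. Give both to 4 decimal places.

Σ counts = 22. Posterior: Gamma(shape = 7.7+22 = 29.7, rate = 0.7+3 = 3.7).
Mode = (α−1)/β = 28.7/3.7 = 7.7568.
Mean = α/β = 29.7/3.7 = 8.0270.

maximum a posteriori estimate = 7.7568, posterior mean = 8.0270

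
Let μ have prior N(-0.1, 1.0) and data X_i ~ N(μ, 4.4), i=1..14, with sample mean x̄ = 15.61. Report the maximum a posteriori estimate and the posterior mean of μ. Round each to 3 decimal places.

μ_MAP = 11.853, E[μ|data] = 11.853

Posterior for μ is Normal. Precision-weighted mean: (1/1.0·-0.1 + 14/4.4·15.61) / (1/1.0 + 14/4.4) = 11.853.
A Normal posterior is symmetric, so mode = mean.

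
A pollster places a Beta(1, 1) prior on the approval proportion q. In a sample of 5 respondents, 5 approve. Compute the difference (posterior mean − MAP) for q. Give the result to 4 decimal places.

Posterior: Beta(1+5, 1+0) = Beta(6, 1).
Since β = 1 ≤ 1 and α > 1, the Beta density is monotone increasing on [0,1]; the mode is at 1.
Mean = 6/(6+1) = 0.8571.
Difference = 0.8571 − 1.0000 = -0.1429.
The posterior is left-skewed, so the mode exceeds the mean.

-0.1429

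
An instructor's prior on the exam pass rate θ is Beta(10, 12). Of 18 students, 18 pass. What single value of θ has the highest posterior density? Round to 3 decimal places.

0.711

Posterior: Beta(10+18, 12+0) = Beta(28, 12).
Mode = (28−1)/(28+12−2) = 27/38 = 0.711.
Mean = 28/(28+12) = 28/40 = 0.700.
This is the posterior mode — the MAP estimate.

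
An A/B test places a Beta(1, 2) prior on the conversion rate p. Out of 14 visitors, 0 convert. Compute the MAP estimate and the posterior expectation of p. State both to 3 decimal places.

Posterior: Beta(1+0, 2+14) = Beta(1, 16).
Since α = 1 ≤ 1 and β > 1, the Beta density is monotone decreasing on [0,1]; the mode is at 0.
Mean = 1/(1+16) = 0.059.

MAP estimate = 0.000, posterior expectation = 0.059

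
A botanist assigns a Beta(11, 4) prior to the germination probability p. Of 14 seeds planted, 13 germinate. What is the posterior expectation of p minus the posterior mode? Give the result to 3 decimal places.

-0.024

Posterior: Beta(11+13, 4+1) = Beta(24, 5).
Mode = (24−1)/(24+5−2) = 23/27 = 0.852.
Mean = 24/(24+5) = 24/29 = 0.828.
Difference = 0.828 − 0.852 = -0.024.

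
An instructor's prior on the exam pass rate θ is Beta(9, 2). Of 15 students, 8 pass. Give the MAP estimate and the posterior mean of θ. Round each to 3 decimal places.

MAP estimate = 0.667, posterior mean = 0.654

Posterior: Beta(9+8, 2+7) = Beta(17, 9).
Mode = (17−1)/(17+9−2) = 16/24 = 0.667.
Mean = 17/(17+9) = 17/26 = 0.654.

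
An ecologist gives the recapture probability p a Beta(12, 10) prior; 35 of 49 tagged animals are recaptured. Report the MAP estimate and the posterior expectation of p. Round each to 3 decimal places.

MAP = 0.667, posterior mean = 0.662

Posterior: Beta(12+35, 10+14) = Beta(47, 24).
Mode = (47−1)/(47+24−2) = 46/69 = 0.667.
Mean = 47/(47+24) = 47/71 = 0.662.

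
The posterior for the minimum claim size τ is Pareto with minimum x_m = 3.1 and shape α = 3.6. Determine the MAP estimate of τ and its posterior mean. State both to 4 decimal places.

MAP: 3.1000. Posterior mean: 4.2923.

The Pareto density is strictly decreasing on [x_m, ∞), so the mode is x_m = 3.1000.
Mean = α·x_m/(α−1) = 3.6·3.1/2.6 = 4.2923.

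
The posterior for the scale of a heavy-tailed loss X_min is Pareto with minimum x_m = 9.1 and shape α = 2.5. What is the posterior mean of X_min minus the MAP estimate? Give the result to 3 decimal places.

6.067

The Pareto density is strictly decreasing on [x_m, ∞), so the mode is x_m = 9.100.
Mean = α·x_m/(α−1) = 2.5·9.1/1.5 = 15.167.
Difference = 15.167 − 9.100 = 6.067.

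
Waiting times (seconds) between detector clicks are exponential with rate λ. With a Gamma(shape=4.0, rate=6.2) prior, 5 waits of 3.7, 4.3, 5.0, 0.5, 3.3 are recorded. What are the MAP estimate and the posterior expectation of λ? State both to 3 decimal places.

Σ times = 16.8. Posterior: Gamma(shape = 4.0+5 = 9.0, rate = 6.2+16.8 = 23.0).
Mode = (α−1)/β = 8.0/23.0 = 0.348.
Mean = α/β = 9.0/23.0 = 0.391.

MAP = 0.348; posterior mean = 0.391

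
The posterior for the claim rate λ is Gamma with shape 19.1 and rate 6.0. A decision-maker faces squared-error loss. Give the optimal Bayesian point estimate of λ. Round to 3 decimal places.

3.183

Mode = (α−1)/β = 18.1/6.0 = 3.017.
Mean = α/β = 19.1/6.0 = 3.183.
Squared-error loss ⇒ the optimal estimator is the posterior mean.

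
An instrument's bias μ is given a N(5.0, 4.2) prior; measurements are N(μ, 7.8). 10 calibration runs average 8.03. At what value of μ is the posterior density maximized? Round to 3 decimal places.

Posterior for μ is Normal. Precision-weighted mean: (1/4.2·5.0 + 10/7.8·8.03) / (1/4.2 + 10/7.8) = 7.555.
A Normal posterior is symmetric, so mode = mean.
This is the posterior mode — the MAP estimate.

7.555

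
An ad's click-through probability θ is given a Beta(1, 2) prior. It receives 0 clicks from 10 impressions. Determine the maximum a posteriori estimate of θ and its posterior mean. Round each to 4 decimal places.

Posterior: Beta(1+0, 2+10) = Beta(1, 12).
Since α = 1 ≤ 1 and β > 1, the Beta density is monotone decreasing on [0,1]; the mode is at 0.
Mean = 1/(1+12) = 0.0769.

θ_MAP = 0.0000, E[θ|data] = 0.0769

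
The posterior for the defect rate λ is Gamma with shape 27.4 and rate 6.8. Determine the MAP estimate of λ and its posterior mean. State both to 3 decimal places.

MAP = 3.882; posterior mean = 4.029

Mode = (α−1)/β = 26.4/6.8 = 3.882.
Mean = α/β = 27.4/6.8 = 4.029.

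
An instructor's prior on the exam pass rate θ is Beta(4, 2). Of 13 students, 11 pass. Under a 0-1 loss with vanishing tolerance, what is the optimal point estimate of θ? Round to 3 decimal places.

Posterior: Beta(4+11, 2+2) = Beta(15, 4).
Mode = (15−1)/(15+4−2) = 14/17 = 0.824.
Mean = 15/(15+4) = 15/19 = 0.789.
This is the posterior mode — the MAP estimate.

0.824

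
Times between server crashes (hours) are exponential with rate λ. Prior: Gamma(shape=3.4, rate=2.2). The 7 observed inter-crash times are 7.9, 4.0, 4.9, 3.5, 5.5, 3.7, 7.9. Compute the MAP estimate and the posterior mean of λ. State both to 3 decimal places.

MAP = 0.237, posterior mean = 0.263

Σ times = 37.4. Posterior: Gamma(shape = 3.4+7 = 10.4, rate = 2.2+37.4 = 39.6).
Mode = (α−1)/β = 9.4/39.6 = 0.237.
Mean = α/β = 10.4/39.6 = 0.263.
The mean is pulled above the mode by the posterior's right skew.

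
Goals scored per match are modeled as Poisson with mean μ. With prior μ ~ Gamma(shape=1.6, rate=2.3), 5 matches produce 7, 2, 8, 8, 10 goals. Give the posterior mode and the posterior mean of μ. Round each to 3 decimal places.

Σ counts = 35. Posterior: Gamma(shape = 1.6+35 = 36.6, rate = 2.3+5 = 7.3).
Mode = (α−1)/β = 35.6/7.3 = 4.877.
Mean = α/β = 36.6/7.3 = 5.014.

MAP = 4.877; posterior mean = 5.014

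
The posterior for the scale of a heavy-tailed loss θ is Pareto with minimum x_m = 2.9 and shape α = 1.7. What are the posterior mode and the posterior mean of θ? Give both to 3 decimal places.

MAP = 2.900; posterior mean = 7.043

The Pareto density is strictly decreasing on [x_m, ∞), so the mode is x_m = 2.900.
Mean = α·x_m/(α−1) = 1.7·2.9/0.7 = 7.043.
The mean is pulled above the mode by the posterior's right skew.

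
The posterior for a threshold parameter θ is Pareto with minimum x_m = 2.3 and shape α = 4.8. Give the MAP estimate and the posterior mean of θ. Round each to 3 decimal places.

The Pareto density is strictly decreasing on [x_m, ∞), so the mode is x_m = 2.300.
Mean = α·x_m/(α−1) = 4.8·2.3/3.8 = 2.905.

MAP = 2.300, posterior mean = 2.905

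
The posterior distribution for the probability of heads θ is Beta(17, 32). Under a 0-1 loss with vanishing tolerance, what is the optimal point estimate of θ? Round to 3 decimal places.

Mode = (17−1)/(17+32−2) = 16/47 = 0.340.
Mean = 17/(17+32) = 17/49 = 0.347.
This is the posterior mode — the MAP estimate.

0.340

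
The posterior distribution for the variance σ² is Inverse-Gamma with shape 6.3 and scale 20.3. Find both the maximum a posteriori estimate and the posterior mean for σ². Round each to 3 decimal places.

MAP = 2.781, posterior mean = 3.830

Mode = β/(α+1) = 20.3/7.3 = 2.781.
Mean = β/(α−1) = 20.3/5.3 = 3.830.
The mean is pulled above the mode by the posterior's right skew.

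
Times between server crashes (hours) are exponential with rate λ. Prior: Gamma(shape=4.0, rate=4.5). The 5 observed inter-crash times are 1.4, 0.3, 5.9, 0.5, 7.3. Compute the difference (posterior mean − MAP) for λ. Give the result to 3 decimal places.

0.050

Σ times = 15.4. Posterior: Gamma(shape = 4.0+5 = 9.0, rate = 4.5+15.4 = 19.9).
Mode = (α−1)/β = 8.0/19.9 = 0.402.
Mean = α/β = 9.0/19.9 = 0.452.
Difference = 0.452 − 0.402 = 0.050.
Mean > mode: the posterior has a right tail.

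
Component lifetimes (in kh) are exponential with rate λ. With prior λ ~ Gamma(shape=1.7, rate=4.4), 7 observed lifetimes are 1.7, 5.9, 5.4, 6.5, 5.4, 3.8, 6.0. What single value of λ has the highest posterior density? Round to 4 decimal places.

Σ times = 34.7. Posterior: Gamma(shape = 1.7+7 = 8.7, rate = 4.4+34.7 = 39.1).
Mode = (α−1)/β = 7.7/39.1 = 0.1969.
Mean = α/β = 8.7/39.1 = 0.2225.
This is the posterior mode — the MAP estimate.

0.1969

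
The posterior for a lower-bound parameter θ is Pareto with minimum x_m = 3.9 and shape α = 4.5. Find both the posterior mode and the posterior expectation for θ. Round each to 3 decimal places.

MAP: 3.900. Posterior mean: 5.014.

The Pareto density is strictly decreasing on [x_m, ∞), so the mode is x_m = 3.900.
Mean = α·x_m/(α−1) = 4.5·3.9/3.5 = 5.014.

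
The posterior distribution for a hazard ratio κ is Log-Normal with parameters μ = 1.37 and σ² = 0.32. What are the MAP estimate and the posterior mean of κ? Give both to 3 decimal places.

MAP: 2.858. Posterior mean: 4.618.

Mode = exp(μ − σ²) = exp(1.05) = 2.858.
Mean = exp(μ + σ²/2) = exp(1.530) = 4.618.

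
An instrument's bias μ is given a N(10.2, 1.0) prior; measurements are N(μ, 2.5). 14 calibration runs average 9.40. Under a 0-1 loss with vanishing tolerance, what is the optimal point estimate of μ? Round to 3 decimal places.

Posterior for μ is Normal. Precision-weighted mean: (1/1.0·10.2 + 14/2.5·9.40) / (1/1.0 + 14/2.5) = 9.521.
A Normal posterior is symmetric, so mode = mean.
This is the posterior mode — the MAP estimate.

9.521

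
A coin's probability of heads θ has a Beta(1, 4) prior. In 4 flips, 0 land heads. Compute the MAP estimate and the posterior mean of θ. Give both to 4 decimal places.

Posterior: Beta(1+0, 4+4) = Beta(1, 8).
Since α = 1 ≤ 1 and β > 1, the Beta density is monotone decreasing on [0,1]; the mode is at 0.
Mean = 1/(1+8) = 0.1111.

θ_MAP = 0.0000, E[θ|data] = 0.1111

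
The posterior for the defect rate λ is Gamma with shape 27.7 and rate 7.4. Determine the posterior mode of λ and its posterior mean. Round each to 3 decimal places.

MAP: 3.608. Posterior mean: 3.743.

Mode = (α−1)/β = 26.7/7.4 = 3.608.
Mean = α/β = 27.7/7.4 = 3.743.
The posterior is right-skewed, so the mean exceeds the mode.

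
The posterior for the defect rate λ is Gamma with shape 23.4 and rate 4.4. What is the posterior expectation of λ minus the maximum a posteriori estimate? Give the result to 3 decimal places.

0.227

Mode = (α−1)/β = 22.4/4.4 = 5.091.
Mean = α/β = 23.4/4.4 = 5.318.
Difference = 5.318 − 5.091 = 0.227.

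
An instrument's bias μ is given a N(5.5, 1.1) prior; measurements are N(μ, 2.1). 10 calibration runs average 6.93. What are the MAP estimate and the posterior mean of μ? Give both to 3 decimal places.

MAP = 6.701; posterior mean = 6.701

Posterior for μ is Normal. Precision-weighted mean: (1/1.1·5.5 + 10/2.1·6.93) / (1/1.1 + 10/2.1) = 6.701.
A Normal posterior is symmetric, so mode = mean.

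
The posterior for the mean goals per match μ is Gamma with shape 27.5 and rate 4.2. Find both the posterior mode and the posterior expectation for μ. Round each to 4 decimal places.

MAP = 6.3095; posterior mean = 6.5476

Mode = (α−1)/β = 26.5/4.2 = 6.3095.
Mean = α/β = 27.5/4.2 = 6.5476.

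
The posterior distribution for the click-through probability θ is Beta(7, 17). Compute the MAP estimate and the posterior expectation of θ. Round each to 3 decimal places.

Mode = (7−1)/(7+17−2) = 6/22 = 0.273.
Mean = 7/(7+17) = 7/24 = 0.292.
Right-skewed posterior ⇒ mode < mean.

MAP estimate = 0.273, posterior expectation = 0.292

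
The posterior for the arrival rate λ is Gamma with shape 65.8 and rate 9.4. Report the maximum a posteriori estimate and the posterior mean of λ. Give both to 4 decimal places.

Mode = (α−1)/β = 64.8/9.4 = 6.8936.
Mean = α/β = 65.8/9.4 = 7.0000.
The mean is pulled above the mode by the posterior's right skew.

MAP = 6.8936; posterior mean = 7.0000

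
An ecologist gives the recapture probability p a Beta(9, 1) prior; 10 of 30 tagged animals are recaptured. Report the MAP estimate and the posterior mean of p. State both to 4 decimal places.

Posterior: Beta(9+10, 1+20) = Beta(19, 21).
Mode = (19−1)/(19+21−2) = 18/38 = 0.4737.
Mean = 19/(19+21) = 19/40 = 0.4750.

MAP: 0.4737. Posterior mean: 0.4750.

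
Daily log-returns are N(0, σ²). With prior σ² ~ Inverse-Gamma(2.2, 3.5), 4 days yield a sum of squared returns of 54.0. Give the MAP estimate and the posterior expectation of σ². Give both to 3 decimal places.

Posterior: Inverse-Gamma(shape = 2.2+4/2 = 4.2, scale = 3.5+54.0/2 = 30.5).
Mode = β/(α+1) = 30.5/5.2 = 5.865.
Mean = β/(α−1) = 30.5/3.2 = 9.531.
The mean is pulled above the mode by the posterior's right skew.

σ²_MAP = 5.865, E[σ²|data] = 9.531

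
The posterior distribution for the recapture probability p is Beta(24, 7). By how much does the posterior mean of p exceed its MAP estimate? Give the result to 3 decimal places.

-0.019

Mode = (24−1)/(24+7−2) = 23/29 = 0.793.
Mean = 24/(24+7) = 24/31 = 0.774.
Difference = 0.774 − 0.793 = -0.019.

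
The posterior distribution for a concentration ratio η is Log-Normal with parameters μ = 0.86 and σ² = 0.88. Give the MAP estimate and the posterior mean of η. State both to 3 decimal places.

MAP: 0.980. Posterior mean: 3.669.

Mode = exp(μ − σ²) = exp(-0.02) = 0.980.
Mean = exp(μ + σ²/2) = exp(1.300) = 3.669.
Mean > mode: the posterior has a right tail.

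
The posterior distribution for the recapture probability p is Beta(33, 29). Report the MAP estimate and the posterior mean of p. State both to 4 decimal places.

p_MAP = 0.5333, E[p|data] = 0.5323

Mode = (33−1)/(33+29−2) = 32/60 = 0.5333.
Mean = 33/(33+29) = 33/62 = 0.5323.
The posterior is left-skewed, so the mode exceeds the mean.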